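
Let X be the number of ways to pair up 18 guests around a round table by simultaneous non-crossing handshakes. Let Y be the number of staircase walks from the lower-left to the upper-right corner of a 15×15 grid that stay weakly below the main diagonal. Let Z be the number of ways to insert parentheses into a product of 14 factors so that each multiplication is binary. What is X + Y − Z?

Non-crossing handshake pairings of 2n people are counted by C_n; 18 people gives n = 9. So X = C_9 = 4862.
Sub-diagonal monotone paths from (0,0) to (15,15) biject with Dyck paths of semilength 15, giving C_15. So Y = C_15 = 9694845.
Ways to associate a product of 14 factors correspond to binary trees on 14 leaves, so the count is C_13. So Z = C_13 = 742900.
X + Y − Z = 4862 + 9694845 − 742900 = 8956807.

8956807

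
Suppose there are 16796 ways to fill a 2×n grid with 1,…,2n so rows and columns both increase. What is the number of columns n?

Standard Young tableaux of shape 2×n are counted by C_n. Since C_10 = 16796, the index is 10.

10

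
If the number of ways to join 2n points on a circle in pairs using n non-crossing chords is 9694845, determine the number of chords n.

15

Non-crossing pairings of 2n points on a circle are counted by C_n. The Catalan number equal to 9694845 is C_15.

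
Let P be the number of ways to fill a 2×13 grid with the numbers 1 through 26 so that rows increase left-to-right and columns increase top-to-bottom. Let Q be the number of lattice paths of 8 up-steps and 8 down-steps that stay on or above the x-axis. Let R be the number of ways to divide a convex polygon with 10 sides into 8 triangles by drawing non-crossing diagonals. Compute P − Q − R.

Standard Young tableaux of shape 2×n are counted by C_n; here n = 13. So P = C_13 = 742900.
Paths of 8 up- and 8 down-steps that never dip below the axis are Dyck paths; their count is C_8. So Q = C_8 = 1430.
The number of triangulations of a 10-gon is the Catalan number C_8 (index = sides − 2). So R = C_8 = 1430.
P − Q − R = 742900 − 1430 − 1430 = 740040.

740040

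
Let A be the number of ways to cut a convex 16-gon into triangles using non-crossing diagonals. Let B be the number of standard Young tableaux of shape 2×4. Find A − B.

Triangulations of a convex m-gon are counted by C_{m−2}; with m = 16 this is C_14. So A = C_14 = 2674440.
Standard Young tableaux of shape 2×n are counted by C_n; here n = 4. So B = C_4 = 14.
A − B = 2674440 − 14 = 2674426.

2674426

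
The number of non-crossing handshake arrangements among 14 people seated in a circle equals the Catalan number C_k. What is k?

7

With 14 = 2·7 people, non-crossing handshake pairings are non-crossing perfect matchings on a circle, counted by C_7.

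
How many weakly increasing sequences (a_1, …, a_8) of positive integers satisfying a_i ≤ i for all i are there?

1430

Weakly increasing sequences with a_i ≤ i biject with Dyck paths of semilength 8, so there are C_8.
C_8 = C_7 · 2(2·7+1)/(7+2) = 429 · 30/9 = 1430.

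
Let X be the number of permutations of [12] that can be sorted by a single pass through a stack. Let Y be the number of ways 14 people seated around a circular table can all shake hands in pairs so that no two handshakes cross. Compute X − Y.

207583

By Knuth's characterisation, the stack-sortable permutations of length 12 are the 231-avoiders, numbering C_12. So X = C_12 = 208012.
Non-crossing handshake pairings of 2n people are counted by C_n; 14 people gives n = 7. So Y = C_7 = 429.
X − Y = 208012 − 429 = 207583.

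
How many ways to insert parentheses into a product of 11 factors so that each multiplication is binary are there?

Bracketing 11 factors into binary products is counted by C_{11−1} = C_10.
C_10 = C(20,10)/11 = 184756/11 = 16796.

16796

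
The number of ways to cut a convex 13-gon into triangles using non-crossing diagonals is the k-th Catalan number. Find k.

The number of triangulations of a 13-gon is the Catalan number C_11 (index = sides − 2).

11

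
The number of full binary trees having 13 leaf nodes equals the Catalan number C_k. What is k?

12

Full binary trees with 13 leaves have 13−1 = 12 internal nodes, so there are C_12 of them.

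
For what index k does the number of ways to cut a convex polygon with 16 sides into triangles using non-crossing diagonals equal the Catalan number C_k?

Triangulations of a convex m-gon are counted by C_{m−2}; with m = 16 this is C_14.

14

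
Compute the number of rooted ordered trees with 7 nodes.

132

Rooted ordered (plane) trees on m nodes have m−1 edges and are counted by C_{m−1}; m = 7 gives C_6.
C_6 = C(12,6)/7 = 924/7 = 132.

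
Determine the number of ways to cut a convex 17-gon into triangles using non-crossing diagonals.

Triangulations of a convex m-gon are counted by C_{m−2}; with m = 17 this is C_15.
C_15 = C(30,15)/16 = 155117520/16 = 9694845.

9694845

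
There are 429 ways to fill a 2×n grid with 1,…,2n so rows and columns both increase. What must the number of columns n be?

Standard Young tableaux of shape 2×n are counted by C_n. Since C_7 = 429, the index is 7.

7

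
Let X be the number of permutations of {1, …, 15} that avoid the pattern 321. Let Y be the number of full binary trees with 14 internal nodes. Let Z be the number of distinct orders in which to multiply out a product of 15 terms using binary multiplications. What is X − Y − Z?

4345965

Permutations of [n] avoiding any single length-3 pattern are counted by C_n; here n = 15. So X = C_15 = 9694845.
Full binary trees with n internal nodes are counted by C_n; here n = 14. So Y = C_14 = 2674440.
Ways to associate a product of 15 factors correspond to binary trees on 15 leaves, so the count is C_14. So Z = C_14 = 2674440.
X − Y − Z = 9694845 − 2674440 − 2674440 = 4345965.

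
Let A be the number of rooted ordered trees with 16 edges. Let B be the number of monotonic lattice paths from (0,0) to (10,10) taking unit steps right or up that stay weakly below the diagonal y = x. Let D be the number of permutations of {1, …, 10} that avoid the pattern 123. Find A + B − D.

A rooted plane tree with 16 edges has 17 nodes, and the count is C_16. So A = C_16 = 35357670.
Sub-diagonal monotone paths from (0,0) to (10,10) biject with Dyck paths of semilength 10, giving C_10. So B = C_10 = 16796.
For any fixed pattern of length 3, the pattern-avoiding permutations of [10] number C_10. So D = C_10 = 16796.
A + B − D = 35357670 + 16796 − 16796 = 35357670.

35357670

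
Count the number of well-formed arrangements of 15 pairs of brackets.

9694845

Balanced strings of n pairs of brackets are counted by C_n; here n = 15.
C_15 = 9694845.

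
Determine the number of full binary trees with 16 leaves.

9694845

Full binary trees with 16 leaves have 16−1 = 15 internal nodes, so there are C_15 of them.
C_15 = C(30,15)/16 = 155117520/16 = 9694845.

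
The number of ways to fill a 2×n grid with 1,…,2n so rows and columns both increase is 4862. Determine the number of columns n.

Standard Young tableaux of shape 2×n are counted by C_n. Since C_9 = 4862, the index is 9.

9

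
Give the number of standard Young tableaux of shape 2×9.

By the hook-length formula (or a Dyck-path bijection), SYT of shape 2×9 number C_9.
C_9 = C_8 · 2(2·8+1)/(8+2) = 1430 · 34/10 = 4862.

4862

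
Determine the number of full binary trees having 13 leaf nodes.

208012

A full binary tree with L leaves has L−1 internal nodes and is counted by C_{L−1}; L = 13 gives C_12.
C_12 = 208012.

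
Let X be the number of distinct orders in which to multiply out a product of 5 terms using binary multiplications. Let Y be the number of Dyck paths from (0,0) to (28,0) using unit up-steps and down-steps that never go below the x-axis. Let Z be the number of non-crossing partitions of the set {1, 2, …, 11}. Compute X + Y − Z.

2615668

Bracketing 5 factors into binary products is counted by C_{5−1} = C_4. So X = C_4 = 14.
Paths of 14 up- and 14 down-steps that never dip below the axis are Dyck paths; their count is C_14. So Y = C_14 = 2674440.
Non-crossing partitions of an n-element set are counted by C_n; here n = 11. So Z = C_11 = 58786.
X + Y − Z = 14 + 2674440 − 58786 = 2615668.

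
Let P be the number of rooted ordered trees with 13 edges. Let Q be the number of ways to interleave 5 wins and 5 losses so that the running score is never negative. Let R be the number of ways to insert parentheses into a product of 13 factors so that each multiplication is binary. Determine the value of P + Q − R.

534930

Rooted ordered trees with n edges are counted by C_n; here n = 13. So P = C_13 = 742900.
Ballot sequences with n votes each where one side never trails are Dyck words, counted by C_n; here n = 5. So Q = C_5 = 42.
Ways to associate a product of 13 factors correspond to binary trees on 13 leaves, so the count is C_12. So R = C_12 = 208012.
P + Q − R = 742900 + 42 − 208012 = 534930.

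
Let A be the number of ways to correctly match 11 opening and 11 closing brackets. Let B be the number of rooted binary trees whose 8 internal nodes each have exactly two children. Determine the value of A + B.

60216

With 11 pairs the number of balanced bracket strings is the Catalan number C_11. So A = C_11 = 58786.
Full binary trees with n internal nodes are counted by C_n; here n = 8. So B = C_8 = 1430.
A + B = 58786 + 1430 = 60216.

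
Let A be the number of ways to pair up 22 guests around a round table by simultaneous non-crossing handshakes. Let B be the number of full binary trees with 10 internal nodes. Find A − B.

With 22 = 2·11 people, non-crossing handshake pairings are non-crossing perfect matchings on a circle, counted by C_11. So A = C_11 = 58786.
The number of full binary trees on 10 internal nodes is the Catalan number C_10. So B = C_10 = 16796.
A − B = 58786 − 16796 = 41990.

41990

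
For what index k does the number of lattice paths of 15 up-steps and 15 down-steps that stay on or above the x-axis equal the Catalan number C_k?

Paths of 15 up- and 15 down-steps that never dip below the axis are Dyck paths; their count is C_15.

15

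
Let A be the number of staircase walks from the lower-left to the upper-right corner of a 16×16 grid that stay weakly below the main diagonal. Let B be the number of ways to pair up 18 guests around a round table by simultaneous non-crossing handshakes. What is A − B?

Monotone paths in an n×n grid that stay weakly below the diagonal are counted by C_n; here n = 16. So A = C_16 = 35357670.
Non-crossing handshake pairings of 2n people are counted by C_n; 18 people gives n = 9. So B = C_9 = 4862.
A − B = 35357670 − 4862 = 35352808.

35352808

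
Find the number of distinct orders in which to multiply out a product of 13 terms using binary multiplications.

208012

Bracketing 13 factors into binary products is counted by C_{13−1} = C_12.
C_12 = 208012.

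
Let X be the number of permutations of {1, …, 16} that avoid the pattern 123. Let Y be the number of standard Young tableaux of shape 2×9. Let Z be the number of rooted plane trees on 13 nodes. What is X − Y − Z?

For any fixed pattern of length 3, the pattern-avoiding permutations of [16] number C_16. So X = C_16 = 35357670.
Standard Young tableaux of shape 2×n are counted by C_n; here n = 9. So Y = C_9 = 4862.
A rooted plane tree on 13 nodes has 12 edges, and such trees are counted by C_12. So Z = C_12 = 208012.
X − Y − Z = 35357670 − 4862 − 208012 = 35144796.

35144796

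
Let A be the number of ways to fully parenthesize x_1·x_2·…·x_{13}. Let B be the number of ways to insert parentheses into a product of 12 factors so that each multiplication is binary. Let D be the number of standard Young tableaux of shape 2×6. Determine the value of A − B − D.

149094

Bracketing 13 factors into binary products is counted by C_{13−1} = C_12. So A = C_12 = 208012.
Parenthesizations of m factors correspond to full binary trees with m leaves, counted by C_{m−1}; m = 12 gives C_11. So B = C_11 = 58786.
Standard Young tableaux of shape 2×n are counted by C_n; here n = 6. So D = C_6 = 132.
A − B − D = 208012 − 58786 − 132 = 149094.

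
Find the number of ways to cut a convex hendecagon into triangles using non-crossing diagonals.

4862

A convex 11-gon is triangulated into 9 triangles, and the number of such triangulations is the Catalan number C_{11−2} = C_9.
C_9 = C(18,9)/10 = 48620/10 = 4862.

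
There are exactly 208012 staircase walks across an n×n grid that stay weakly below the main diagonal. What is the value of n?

12

Such diagonal-avoiding paths in an n×n grid are counted by C_n, and C_12 = 208012.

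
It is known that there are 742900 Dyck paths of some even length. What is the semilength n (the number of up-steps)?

Dyck paths of semilength n are counted by C_n, and C_13 = 742900.

13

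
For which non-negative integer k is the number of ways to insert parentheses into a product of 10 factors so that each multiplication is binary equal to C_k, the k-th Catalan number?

Ways to associate a product of 10 factors correspond to binary trees on 10 leaves, so the count is C_9.

9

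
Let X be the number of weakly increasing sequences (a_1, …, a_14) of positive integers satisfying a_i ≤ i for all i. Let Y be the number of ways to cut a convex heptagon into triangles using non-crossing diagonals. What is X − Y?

2674398

Weakly increasing sequences with a_i ≤ i biject with Dyck paths of semilength 14, so there are C_14. So X = C_14 = 2674440.
A convex 7-gon is triangulated into 5 triangles, and the number of such triangulations is the Catalan number C_{7−2} = C_5. So Y = C_5 = 42.
X − Y = 2674440 − 42 = 2674398.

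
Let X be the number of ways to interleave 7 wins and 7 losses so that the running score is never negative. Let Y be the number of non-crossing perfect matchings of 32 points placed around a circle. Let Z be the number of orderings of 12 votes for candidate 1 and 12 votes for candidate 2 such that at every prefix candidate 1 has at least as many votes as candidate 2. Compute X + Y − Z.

Reading a vote for the leader as '(' and for the other as ')' turns such a sequence into a balanced string of 7 pairs, so the count is C_7. So X = C_7 = 429.
Non-crossing perfect matchings of 2n points on a circle are counted by C_n; with 32 points, n = 16. So Y = C_16 = 35357670.
Ballot sequences with n votes each where one side never trails are Dyck words, counted by C_n; here n = 12. So Z = C_12 = 208012.
X + Y − Z = 429 + 35357670 − 208012 = 35150087.

35150087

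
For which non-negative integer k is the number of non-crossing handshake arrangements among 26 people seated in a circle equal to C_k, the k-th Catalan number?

Non-crossing handshake pairings of 2n people are counted by C_n; 26 people gives n = 13.

13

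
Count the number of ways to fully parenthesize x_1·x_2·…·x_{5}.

Bracketing 5 factors into binary products is counted by C_{5−1} = C_4.
C_4 = 14.

14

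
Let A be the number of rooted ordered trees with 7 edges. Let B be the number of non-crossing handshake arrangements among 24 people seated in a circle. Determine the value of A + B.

Rooted ordered trees with n edges are counted by C_n; here n = 7. So A = C_7 = 429.
Non-crossing handshake pairings of 2n people are counted by C_n; 24 people gives n = 12. So B = C_12 = 208012.
A + B = 429 + 208012 = 208441.

208441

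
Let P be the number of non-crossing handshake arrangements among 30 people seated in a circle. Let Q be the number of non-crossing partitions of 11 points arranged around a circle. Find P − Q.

Non-crossing handshake pairings of 2n people are counted by C_n; 30 people gives n = 15. So P = C_15 = 9694845.
The non-crossing partitions of [11] form a lattice of size C_11. So Q = C_11 = 58786.
P − Q = 9694845 − 58786 = 9636059.

9636059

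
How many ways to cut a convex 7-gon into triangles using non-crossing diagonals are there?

42

A convex 7-gon is triangulated into 5 triangles, and the number of such triangulations is the Catalan number C_{7−2} = C_5.
C_5 = C_4 · 2(2·4+1)/(4+2) = 14 · 18/6 = 42.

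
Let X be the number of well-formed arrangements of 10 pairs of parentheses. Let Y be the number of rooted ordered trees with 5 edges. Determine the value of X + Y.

16838

A balanced arrangement of 10 bracket pairs is a Dyck word of semilength 10, so the count is C_10. So X = C_10 = 16796.
A rooted plane tree with 5 edges has 6 nodes, and the count is C_5. So Y = C_5 = 42.
X + Y = 16796 + 42 = 16838.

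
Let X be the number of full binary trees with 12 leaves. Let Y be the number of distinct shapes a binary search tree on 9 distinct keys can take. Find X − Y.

53924

A full binary tree with L leaves has L−1 internal nodes and is counted by C_{L−1}; L = 12 gives C_11. So X = C_11 = 58786.
Binary trees (left/right distinguished) on n nodes are counted by C_n; here n = 9. So Y = C_9 = 4862.
X − Y = 58786 − 4862 = 53924.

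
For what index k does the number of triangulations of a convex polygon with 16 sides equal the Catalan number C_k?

A convex 16-gon is triangulated into 14 triangles, and the number of such triangulations is the Catalan number C_{16−2} = C_14.

14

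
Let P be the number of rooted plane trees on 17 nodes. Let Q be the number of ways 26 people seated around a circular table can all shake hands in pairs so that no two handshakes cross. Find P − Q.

Rooted ordered (plane) trees on m nodes have m−1 edges and are counted by C_{m−1}; m = 17 gives C_16. So P = C_16 = 35357670.
With 26 = 2·13 people, non-crossing handshake pairings are non-crossing perfect matchings on a circle, counted by C_13. So Q = C_13 = 742900.
P − Q = 35357670 − 742900 = 34614770.

34614770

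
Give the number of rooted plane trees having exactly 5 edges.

A rooted plane tree with 5 edges has 6 nodes, and the count is C_5.
C_5 = C(10,5)/6 = 252/6 = 42.

42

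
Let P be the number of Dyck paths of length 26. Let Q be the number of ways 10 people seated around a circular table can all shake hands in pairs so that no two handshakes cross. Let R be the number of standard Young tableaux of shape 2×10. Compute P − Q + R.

Dyck paths of semilength n (length 2n) are counted by C_n; here n = 13. So P = C_13 = 742900.
Non-crossing handshake pairings of 2n people are counted by C_n; 10 people gives n = 5. So Q = C_5 = 42.
Standard Young tableaux of shape 2×n are counted by C_n; here n = 10. So R = C_10 = 16796.
P − Q + R = 742900 − 42 + 16796 = 759654.

759654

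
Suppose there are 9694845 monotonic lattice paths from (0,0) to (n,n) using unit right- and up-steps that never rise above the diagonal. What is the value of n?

Such diagonal-avoiding paths in an n×n grid are counted by C_n. The Catalan number equal to 9694845 is C_15.

15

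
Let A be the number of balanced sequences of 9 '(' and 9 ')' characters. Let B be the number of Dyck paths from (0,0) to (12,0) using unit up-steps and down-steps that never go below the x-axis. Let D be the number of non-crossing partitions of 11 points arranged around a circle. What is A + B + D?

With 9 pairs the number of balanced bracket strings is the Catalan number C_9. So A = C_9 = 4862.
A Dyck path with 6 up-steps and 6 down-steps has semilength 6, so there are C_6 of them. So B = C_6 = 132.
The non-crossing partitions of [11] form a lattice of size C_11. So D = C_11 = 58786.
A + B + D = 4862 + 132 + 58786 = 63780.

63780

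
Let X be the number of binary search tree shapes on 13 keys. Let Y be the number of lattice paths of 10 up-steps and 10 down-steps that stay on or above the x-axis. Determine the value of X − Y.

Rooted binary trees with 13 nodes (each child slot possibly empty) number C_13. So X = C_13 = 742900.
A Dyck path with 10 up-steps and 10 down-steps has semilength 10, so there are C_10 of them. So Y = C_10 = 16796.
X − Y = 742900 − 16796 = 726104.

726104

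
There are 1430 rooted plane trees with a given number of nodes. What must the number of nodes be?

9

Rooted ordered trees on m nodes are counted by C_{m−1}; 1430 = C_8.
So the index is 8, and the number of nodes is 8 + 1 = 9.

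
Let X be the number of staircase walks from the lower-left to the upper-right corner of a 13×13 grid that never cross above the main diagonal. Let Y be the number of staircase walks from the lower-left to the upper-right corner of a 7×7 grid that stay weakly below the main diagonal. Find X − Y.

Monotone paths in an n×n grid that stay weakly below the diagonal are counted by C_n; here n = 13. So X = C_13 = 742900.
Sub-diagonal monotone paths from (0,0) to (7,7) biject with Dyck paths of semilength 7, giving C_7. So Y = C_7 = 429.
X − Y = 742900 − 429 = 742471.

742471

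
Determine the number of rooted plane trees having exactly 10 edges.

16796

Rooted ordered trees with n edges are counted by C_n; here n = 10.
C_10 = C(20,10)/11 = 184756/11 = 16796.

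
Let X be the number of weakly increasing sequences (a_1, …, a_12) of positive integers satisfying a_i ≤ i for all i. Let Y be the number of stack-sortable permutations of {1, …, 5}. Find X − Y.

207970

Such sub-staircase sequences of length n are counted by C_n; here n = 12. So X = C_12 = 208012.
By Knuth's characterisation, the stack-sortable permutations of length 5 are the 231-avoiders, numbering C_5. So Y = C_5 = 42.
X − Y = 208012 − 42 = 207970.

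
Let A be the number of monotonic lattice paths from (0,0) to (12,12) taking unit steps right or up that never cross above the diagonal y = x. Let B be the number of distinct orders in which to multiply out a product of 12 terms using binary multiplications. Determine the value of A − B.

Sub-diagonal monotone paths from (0,0) to (12,12) biject with Dyck paths of semilength 12, giving C_12. So A = C_12 = 208012.
Bracketing 12 factors into binary products is counted by C_{12−1} = C_11. So B = C_11 = 58786.
A − B = 208012 − 58786 = 149226.

149226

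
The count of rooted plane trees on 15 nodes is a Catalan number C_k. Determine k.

14

A rooted plane tree on 15 nodes has 14 edges, and such trees are counted by C_14.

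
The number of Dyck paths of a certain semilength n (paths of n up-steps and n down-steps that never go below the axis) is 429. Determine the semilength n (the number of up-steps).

7

Dyck paths of semilength n are counted by C_n. The Catalan number equal to 429 is C_7.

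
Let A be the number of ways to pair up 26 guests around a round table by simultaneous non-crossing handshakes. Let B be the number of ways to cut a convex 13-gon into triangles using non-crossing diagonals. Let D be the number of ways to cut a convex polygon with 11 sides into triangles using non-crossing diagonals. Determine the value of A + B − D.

Non-crossing handshake pairings of 2n people are counted by C_n; 26 people gives n = 13. So A = C_13 = 742900.
The number of triangulations of a 13-gon is the Catalan number C_11 (index = sides − 2). So B = C_11 = 58786.
The number of triangulations of an 11-gon is the Catalan number C_9 (index = sides − 2). So D = C_9 = 4862.
A + B − D = 742900 + 58786 − 4862 = 796824.

796824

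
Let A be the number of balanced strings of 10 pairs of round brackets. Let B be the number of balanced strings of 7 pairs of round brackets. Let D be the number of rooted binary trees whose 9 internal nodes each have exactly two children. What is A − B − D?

11505

Balanced strings of n pairs of brackets are counted by C_n; here n = 10. So A = C_10 = 16796.
Balanced strings of n pairs of brackets are counted by C_n; here n = 7. So B = C_7 = 429.
The number of full binary trees on 9 internal nodes is the Catalan number C_9. So D = C_9 = 4862.
A − B − D = 16796 − 429 − 4862 = 11505.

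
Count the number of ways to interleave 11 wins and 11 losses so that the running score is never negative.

Reading a vote for the leader as '(' and for the other as ')' turns such a sequence into a balanced string of 11 pairs, so the count is C_11.
C_11 = C(22,11)/12 = 705432/12 = 58786.

58786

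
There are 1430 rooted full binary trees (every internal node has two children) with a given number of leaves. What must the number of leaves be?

Full binary trees with L leaves are counted by C_{L−1}. The Catalan number equal to 1430 is C_8.
So the index is 8, and the number of leaves is 8 + 1 = 9.

9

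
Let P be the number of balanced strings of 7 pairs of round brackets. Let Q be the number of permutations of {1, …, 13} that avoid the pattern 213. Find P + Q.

743329

A balanced arrangement of 7 bracket pairs is a Dyck word of semilength 7, so the count is C_7. So P = C_7 = 429.
For any fixed pattern of length 3, the pattern-avoiding permutations of [13] number C_13. So Q = C_13 = 742900.
P + Q = 429 + 742900 = 743329.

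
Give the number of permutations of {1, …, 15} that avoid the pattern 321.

For any fixed pattern of length 3, the pattern-avoiding permutations of [15] number C_15.
C_15 = C_14 · 2(2·14+1)/(14+2) = 2674440 · 58/16 = 9694845.

9694845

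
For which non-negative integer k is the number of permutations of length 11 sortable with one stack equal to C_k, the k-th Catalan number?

Stack-sortable permutations are exactly the 231-avoiding ones, counted by C_n; here n = 11.

11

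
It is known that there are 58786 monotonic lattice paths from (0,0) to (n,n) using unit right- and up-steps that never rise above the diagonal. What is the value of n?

11

Such diagonal-avoiding paths in an n×n grid are counted by C_n; 58786 = C_11.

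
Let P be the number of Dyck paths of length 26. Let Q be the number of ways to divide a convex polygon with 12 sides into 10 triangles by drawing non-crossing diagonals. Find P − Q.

Paths of 13 up- and 13 down-steps that never dip below the axis are Dyck paths; their count is C_13. So P = C_13 = 742900.
Triangulations of a convex m-gon are counted by C_{m−2}; with m = 12 this is C_10. So Q = C_10 = 16796.
P − Q = 742900 − 16796 = 726104.

726104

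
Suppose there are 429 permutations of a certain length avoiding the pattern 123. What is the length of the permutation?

7

Permutations of [n] avoiding a fixed length-3 pattern are counted by C_n, and C_7 = 429.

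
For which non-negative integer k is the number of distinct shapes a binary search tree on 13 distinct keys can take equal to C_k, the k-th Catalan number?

13

There are C_n binary search tree shapes on n keys; with n = 13 that is C_13.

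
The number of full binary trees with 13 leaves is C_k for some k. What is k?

12

A full binary tree with L leaves has L−1 internal nodes and is counted by C_{L−1}; L = 13 gives C_12.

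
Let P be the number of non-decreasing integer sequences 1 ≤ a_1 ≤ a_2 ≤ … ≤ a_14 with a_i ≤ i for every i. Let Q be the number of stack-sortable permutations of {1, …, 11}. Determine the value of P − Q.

Such sub-staircase sequences of length n are counted by C_n; here n = 14. So P = C_14 = 2674440.
Stack-sortable permutations are exactly the 231-avoiding ones, counted by C_n; here n = 11. So Q = C_11 = 58786.
P − Q = 2674440 − 58786 = 2615654.

2615654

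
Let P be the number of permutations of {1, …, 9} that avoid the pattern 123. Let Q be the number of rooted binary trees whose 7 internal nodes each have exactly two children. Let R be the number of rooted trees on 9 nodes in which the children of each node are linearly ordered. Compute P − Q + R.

5863

Permutations of [n] avoiding any single length-3 pattern are counted by C_n; here n = 9. So P = C_9 = 4862.
The number of full binary trees on 7 internal nodes is the Catalan number C_7. So Q = C_7 = 429.
Rooted ordered (plane) trees on m nodes have m−1 edges and are counted by C_{m−1}; m = 9 gives C_8. So R = C_8 = 1430.
P − Q + R = 4862 − 429 + 1430 = 5863.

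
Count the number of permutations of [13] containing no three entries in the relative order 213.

For any fixed pattern of length 3, the pattern-avoiding permutations of [13] number C_13.
C_13 = C_12 · 2(2·12+1)/(12+2) = 208012 · 50/14 = 742900.

742900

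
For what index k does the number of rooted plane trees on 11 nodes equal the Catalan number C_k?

10

A rooted plane tree on 11 nodes has 10 edges, and such trees are counted by C_10.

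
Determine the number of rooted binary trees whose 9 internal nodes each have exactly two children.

Full binary trees with n internal nodes are counted by C_n; here n = 9.
C_9 = C(18,9)/10 = 48620/10 = 4862.

4862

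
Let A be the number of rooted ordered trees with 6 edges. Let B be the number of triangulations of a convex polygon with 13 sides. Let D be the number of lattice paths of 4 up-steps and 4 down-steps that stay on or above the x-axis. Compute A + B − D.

58904

Rooted ordered trees with n edges are counted by C_n; here n = 6. So A = C_6 = 132.
Triangulations of a convex m-gon are counted by C_{m−2}; with m = 13 this is C_11. So B = C_11 = 58786.
A Dyck path with 4 up-steps and 4 down-steps has semilength 4, so there are C_4 of them. So D = C_4 = 14.
A + B − D = 132 + 58786 − 14 = 58904.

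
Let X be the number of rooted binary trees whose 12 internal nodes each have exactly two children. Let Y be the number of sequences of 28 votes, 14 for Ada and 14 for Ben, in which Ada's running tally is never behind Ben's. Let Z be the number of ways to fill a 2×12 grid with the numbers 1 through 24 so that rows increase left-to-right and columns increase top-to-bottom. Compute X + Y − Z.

Full binary trees with n internal nodes are counted by C_n; here n = 12. So X = C_12 = 208012.
Reading a vote for the leader as '(' and for the other as ')' turns such a sequence into a balanced string of 14 pairs, so the count is C_14. So Y = C_14 = 2674440.
Standard Young tableaux of shape 2×n are counted by C_n; here n = 12. So Z = C_12 = 208012.
X + Y − Z = 208012 + 2674440 − 208012 = 2674440.

2674440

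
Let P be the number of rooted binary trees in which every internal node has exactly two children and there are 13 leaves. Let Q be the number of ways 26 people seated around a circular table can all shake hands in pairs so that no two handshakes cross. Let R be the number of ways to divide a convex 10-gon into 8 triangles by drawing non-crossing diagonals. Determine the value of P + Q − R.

A full binary tree with L leaves has L−1 internal nodes and is counted by C_{L−1}; L = 13 gives C_12. So P = C_12 = 208012.
Non-crossing handshake pairings of 2n people are counted by C_n; 26 people gives n = 13. So Q = C_13 = 742900.
The number of triangulations of a 10-gon is the Catalan number C_8 (index = sides − 2). So R = C_8 = 1430.
P + Q − R = 208012 + 742900 − 1430 = 949482.

949482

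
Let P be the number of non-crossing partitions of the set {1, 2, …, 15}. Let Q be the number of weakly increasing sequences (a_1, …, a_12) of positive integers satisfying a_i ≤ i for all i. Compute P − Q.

The non-crossing partitions of [15] form a lattice of size C_15. So P = C_15 = 9694845.
Such sub-staircase sequences of length n are counted by C_n; here n = 12. So Q = C_12 = 208012.
P − Q = 9694845 − 208012 = 9486833.

9486833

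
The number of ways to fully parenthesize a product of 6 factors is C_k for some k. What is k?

5

Bracketing 6 factors into binary products is counted by C_{6−1} = C_5.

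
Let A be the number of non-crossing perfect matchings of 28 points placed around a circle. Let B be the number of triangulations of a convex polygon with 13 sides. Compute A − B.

2615654

Pairing 28 circle points by 14 non-crossing chords gives C_14 matchings. So A = C_14 = 2674440.
Triangulations of a convex m-gon are counted by C_{m−2}; with m = 13 this is C_11. So B = C_11 = 58786.
A − B = 2674440 − 58786 = 2615654.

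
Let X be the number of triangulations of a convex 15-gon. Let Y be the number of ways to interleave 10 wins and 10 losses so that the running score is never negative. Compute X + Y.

759696

A convex 15-gon is triangulated into 13 triangles, and the number of such triangulations is the Catalan number C_{15−2} = C_13. So X = C_13 = 742900.
Reading a vote for the leader as '(' and for the other as ')' turns such a sequence into a balanced string of 10 pairs, so the count is C_10. So Y = C_10 = 16796.
X + Y = 742900 + 16796 = 759696.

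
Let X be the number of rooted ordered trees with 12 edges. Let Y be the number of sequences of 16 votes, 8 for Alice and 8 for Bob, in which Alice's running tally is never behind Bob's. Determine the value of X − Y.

Rooted ordered trees with n edges are counted by C_n; here n = 12. So X = C_12 = 208012.
Reading a vote for the leader as '(' and for the other as ')' turns such a sequence into a balanced string of 8 pairs, so the count is C_8. So Y = C_8 = 1430.
X − Y = 208012 − 1430 = 206582.

206582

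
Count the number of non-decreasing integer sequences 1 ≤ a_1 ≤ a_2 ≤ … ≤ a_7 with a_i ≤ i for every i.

429

Weakly increasing sequences with a_i ≤ i biject with Dyck paths of semilength 7, so there are C_7.
C_7 = C(14,7)/8 = 3432/8 = 429.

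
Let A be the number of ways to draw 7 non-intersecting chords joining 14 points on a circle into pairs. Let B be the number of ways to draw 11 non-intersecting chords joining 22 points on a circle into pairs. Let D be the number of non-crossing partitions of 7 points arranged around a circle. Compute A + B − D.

58786

Pairing 14 circle points by 7 non-crossing chords gives C_7 matchings. So A = C_7 = 429.
Non-crossing perfect matchings of 2n points on a circle are counted by C_n; with 22 points, n = 11. So B = C_11 = 58786.
The non-crossing partitions of [7] form a lattice of size C_7. So D = C_7 = 429.
A + B − D = 429 + 58786 − 429 = 58786.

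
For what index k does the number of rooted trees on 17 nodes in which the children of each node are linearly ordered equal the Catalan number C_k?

16

Rooted ordered (plane) trees on m nodes have m−1 edges and are counted by C_{m−1}; m = 17 gives C_16.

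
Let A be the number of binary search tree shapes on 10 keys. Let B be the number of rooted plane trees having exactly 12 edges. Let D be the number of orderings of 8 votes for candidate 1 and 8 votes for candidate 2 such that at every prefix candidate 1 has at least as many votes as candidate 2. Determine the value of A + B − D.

There are C_n binary search tree shapes on n keys; with n = 10 that is C_10. So A = C_10 = 16796.
A rooted plane tree with 12 edges has 13 nodes, and the count is C_12. So B = C_12 = 208012.
Ballot sequences with n votes each where one side never trails are Dyck words, counted by C_n; here n = 8. So D = C_8 = 1430.
A + B − D = 16796 + 208012 − 1430 = 223378.

223378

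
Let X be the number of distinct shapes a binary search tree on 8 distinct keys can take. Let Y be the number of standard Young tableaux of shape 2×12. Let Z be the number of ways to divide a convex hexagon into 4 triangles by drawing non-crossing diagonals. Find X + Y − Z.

209428

There are C_n binary search tree shapes on n keys; with n = 8 that is C_8. So X = C_8 = 1430.
By the hook-length formula (or a Dyck-path bijection), SYT of shape 2×12 number C_12. So Y = C_12 = 208012.
The number of triangulations of a 6-gon is the Catalan number C_4 (index = sides − 2). So Z = C_4 = 14.
X + Y − Z = 1430 + 208012 − 14 = 209428.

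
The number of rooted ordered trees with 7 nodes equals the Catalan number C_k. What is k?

Rooted ordered (plane) trees on m nodes have m−1 edges and are counted by C_{m−1}; m = 7 gives C_6.

6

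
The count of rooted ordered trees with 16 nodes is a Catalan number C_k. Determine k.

Rooted ordered (plane) trees on m nodes have m−1 edges and are counted by C_{m−1}; m = 16 gives C_15.

15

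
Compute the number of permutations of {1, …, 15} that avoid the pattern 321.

Permutations of [n] avoiding any single length-3 pattern are counted by C_n; here n = 15.
C_15 = C(30,15)/16 = 155117520/16 = 9694845.

9694845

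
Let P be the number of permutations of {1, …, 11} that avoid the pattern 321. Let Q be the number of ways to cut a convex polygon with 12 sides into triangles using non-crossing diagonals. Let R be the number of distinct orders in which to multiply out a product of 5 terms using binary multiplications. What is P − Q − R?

41976

For any fixed pattern of length 3, the pattern-avoiding permutations of [11] number C_11. So P = C_11 = 58786.
The number of triangulations of a 12-gon is the Catalan number C_10 (index = sides − 2). So Q = C_10 = 16796.
Ways to associate a product of 5 factors correspond to binary trees on 5 leaves, so the count is C_4. So R = C_4 = 14.
P − Q − R = 58786 − 16796 − 14 = 41976.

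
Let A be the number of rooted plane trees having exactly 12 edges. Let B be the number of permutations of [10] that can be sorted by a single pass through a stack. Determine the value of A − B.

Rooted ordered trees with n edges are counted by C_n; here n = 12. So A = C_12 = 208012.
Stack-sortable permutations are exactly the 231-avoiding ones, counted by C_n; here n = 10. So B = C_10 = 16796.
A − B = 208012 − 16796 = 191216.

191216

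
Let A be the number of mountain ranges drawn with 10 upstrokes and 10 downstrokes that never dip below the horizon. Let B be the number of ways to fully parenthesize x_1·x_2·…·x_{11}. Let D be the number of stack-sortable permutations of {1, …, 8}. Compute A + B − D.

Paths of 10 up- and 10 down-steps that never dip below the axis are Dyck paths; their count is C_10. So A = C_10 = 16796.
Parenthesizations of m factors correspond to full binary trees with m leaves, counted by C_{m−1}; m = 11 gives C_10. So B = C_10 = 16796.
Stack-sortable permutations are exactly the 231-avoiding ones, counted by C_n; here n = 8. So D = C_8 = 1430.
A + B − D = 16796 + 16796 − 1430 = 32162.

32162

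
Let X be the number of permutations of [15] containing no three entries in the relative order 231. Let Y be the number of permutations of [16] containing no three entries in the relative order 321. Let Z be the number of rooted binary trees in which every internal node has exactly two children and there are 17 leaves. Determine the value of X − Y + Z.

Permutations of [n] avoiding any single length-3 pattern are counted by C_n; here n = 15. So X = C_15 = 9694845.
Permutations of [n] avoiding any single length-3 pattern are counted by C_n; here n = 16. So Y = C_16 = 35357670.
A full binary tree with L leaves has L−1 internal nodes and is counted by C_{L−1}; L = 17 gives C_16. So Z = C_16 = 35357670.
X − Y + Z = 9694845 − 35357670 + 35357670 = 9694845.

9694845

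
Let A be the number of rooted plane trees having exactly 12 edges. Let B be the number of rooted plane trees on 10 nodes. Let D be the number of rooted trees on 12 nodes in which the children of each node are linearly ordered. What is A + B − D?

154088

Rooted ordered trees with n edges are counted by C_n; here n = 12. So A = C_12 = 208012.
A rooted plane tree on 10 nodes has 9 edges, and such trees are counted by C_9. So B = C_9 = 4862.
Rooted ordered (plane) trees on m nodes have m−1 edges and are counted by C_{m−1}; m = 12 gives C_11. So D = C_11 = 58786.
A + B − D = 208012 + 4862 − 58786 = 154088.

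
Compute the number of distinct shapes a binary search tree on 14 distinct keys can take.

2674440

Rooted binary trees with 14 nodes (each child slot possibly empty) number C_14.
C_14 = C(28,14)/15 = 40116600/15 = 2674440.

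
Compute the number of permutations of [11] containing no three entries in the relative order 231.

For any fixed pattern of length 3, the pattern-avoiding permutations of [11] number C_11.
C_11 = C_10 · 2(2·10+1)/(10+2) = 16796 · 42/12 = 58786.

58786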